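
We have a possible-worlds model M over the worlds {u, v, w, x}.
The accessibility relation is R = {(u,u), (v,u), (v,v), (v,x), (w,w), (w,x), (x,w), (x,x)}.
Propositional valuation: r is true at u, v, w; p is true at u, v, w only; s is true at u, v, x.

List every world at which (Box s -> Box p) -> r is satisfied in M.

Let φ = (Box s -> Box p) -> r. Evaluate φ at each world:
  u (successors {u}): φ is true.
  v (successors {u, v, x}): φ is true.
  w (successors {w, x}): φ is true.
  x (successors {w, x}): φ is false.
For instance, at u:
  At u: Box s -> Box p is true, r is true, so (Box s -> Box p) -> r is true.
    At u: Box s is true, Box p is true, so Box s -> Box p is true.
      At u: Box s requires s at every successor {u}.
        At u: s is true.
      So Box s is true at u.
      At u: Box p requires p at every successor {u}.
        At u: p is true.
      So Box p is true at u.
Satisfying worlds: {u, v, w}

u, v, w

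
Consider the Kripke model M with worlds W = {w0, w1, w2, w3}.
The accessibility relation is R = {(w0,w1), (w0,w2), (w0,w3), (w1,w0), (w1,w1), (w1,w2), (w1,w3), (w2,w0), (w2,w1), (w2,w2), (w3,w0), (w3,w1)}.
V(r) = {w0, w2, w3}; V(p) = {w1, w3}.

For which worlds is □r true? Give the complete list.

none

Let φ = □r. Evaluate φ at each world:
  w0 (successors {w1, w2, w3}): φ is false.
  w1 (successors {w0, w1, w2, w3}): φ is false.
  w2 (successors {w0, w1, w2}): φ is false.
  w3 (successors {w0, w1}): φ is false.
For instance, at w3:
  At w3: □r requires r at every successor {w0, w1}.
    r fails at w1, so □r is false at w3.
Satisfying worlds: none.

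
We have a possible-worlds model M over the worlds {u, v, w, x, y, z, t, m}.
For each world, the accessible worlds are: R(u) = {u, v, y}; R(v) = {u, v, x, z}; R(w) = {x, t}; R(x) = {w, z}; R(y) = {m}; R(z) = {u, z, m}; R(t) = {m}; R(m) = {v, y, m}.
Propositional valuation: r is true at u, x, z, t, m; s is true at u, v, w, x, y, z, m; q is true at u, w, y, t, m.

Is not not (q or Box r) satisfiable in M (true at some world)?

Yes

Let φ = not not (q or Box r). Evaluate φ at each world:
  u (successors {u, v, y}): φ is true.
  v (successors {u, v, x, z}): φ is false.
  w (successors {x, t}): φ is true.
  x (successors {w, z}): φ is false.
  y (successors {m}): φ is true.
  z (successors {u, z, m}): φ is true.
  t (successors {m}): φ is true.
  m (successors {v, y, m}): φ is true.
Detail at u (witness):
  At u: not (q or Box r) is false, so not not (q or Box r) is true.
    At u: q or Box r is true, so not (q or Box r) is false.
      At u: q is true, Box r is false, so q or Box r is true.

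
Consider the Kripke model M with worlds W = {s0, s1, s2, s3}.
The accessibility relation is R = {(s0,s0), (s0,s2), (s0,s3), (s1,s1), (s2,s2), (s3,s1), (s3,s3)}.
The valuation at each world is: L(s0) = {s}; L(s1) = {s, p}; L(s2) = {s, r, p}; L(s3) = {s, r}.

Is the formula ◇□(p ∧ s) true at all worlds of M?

Let φ = ◇□(p ∧ s). Evaluate φ at each world:
  s0 (successors {s0, s2, s3}): φ is true.
  s1 (successors {s1}): φ is true.
  s2 (successors {s2}): φ is true.
  s3 (successors {s1, s3}): φ is true.
For instance, at s0:
  At s0: ◇□(p ∧ s) requires □(p ∧ s) at some successor in {s0, s2, s3}.
    □(p ∧ s) holds at s2, so ◇□(p ∧ s) is true at s0.
      At s2: □(p ∧ s) requires p ∧ s at every successor {s2}.
        At s2: p ∧ s is true.
      So □(p ∧ s) is true at s2.

Yes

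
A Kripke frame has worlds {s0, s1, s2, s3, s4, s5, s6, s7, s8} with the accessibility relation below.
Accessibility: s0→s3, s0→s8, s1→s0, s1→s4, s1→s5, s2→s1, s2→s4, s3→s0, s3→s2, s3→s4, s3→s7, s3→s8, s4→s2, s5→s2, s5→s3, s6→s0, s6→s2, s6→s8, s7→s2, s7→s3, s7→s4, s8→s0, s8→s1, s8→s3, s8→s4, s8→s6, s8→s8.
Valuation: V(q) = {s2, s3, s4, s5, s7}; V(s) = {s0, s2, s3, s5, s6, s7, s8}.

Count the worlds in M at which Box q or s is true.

Let φ = Box q or s. Evaluate φ at each world:
  s0 (successors {s3, s8}): φ is true.
  s1 (successors {s0, s4, s5}): φ is false.
  s2 (successors {s1, s4}): φ is true.
  s3 (successors {s0, s2, s4, s7, s8}): φ is true.
  s4 (successors {s2}): φ is true.
  s5 (successors {s2, s3}): φ is true.
  s6 (successors {s0, s2, s8}): φ is true.
  s7 (successors {s2, s3, s4}): φ is true.
  s8 (successors {s0, s1, s3, s4, s6, s8}): φ is true.
For instance, at s5:
  At s5: Box q is true, s is true, so Box q or s is true.
    At s5: Box q requires q at every successor {s2, s3}.
      At s2: q is true.
      At s3: q is true.
    So Box q is true at s5.
Satisfying worlds: {s0, s2, s3, s4, s5, s6, s7, s8}

8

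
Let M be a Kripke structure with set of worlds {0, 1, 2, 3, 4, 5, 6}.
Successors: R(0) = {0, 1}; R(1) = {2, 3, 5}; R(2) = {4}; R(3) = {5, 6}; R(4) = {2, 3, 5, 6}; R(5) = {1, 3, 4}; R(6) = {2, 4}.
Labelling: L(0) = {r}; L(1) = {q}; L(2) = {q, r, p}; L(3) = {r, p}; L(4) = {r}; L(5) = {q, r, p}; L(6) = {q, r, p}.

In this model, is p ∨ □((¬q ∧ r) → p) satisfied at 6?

Yes

Recall that □ψ holds at a world iff ψ holds at every accessible world, and ◇ψ holds iff ψ holds at some accessible world.
At 6: p is true, □((¬q ∧ r) → p) is false, so p ∨ □((¬q ∧ r) → p) is true.
  At 6: □((¬q ∧ r) → p) requires (¬q ∧ r) → p at every successor {2, 4}.
    (¬q ∧ r) → p fails at 4, so □((¬q ∧ r) → p) is false at 6.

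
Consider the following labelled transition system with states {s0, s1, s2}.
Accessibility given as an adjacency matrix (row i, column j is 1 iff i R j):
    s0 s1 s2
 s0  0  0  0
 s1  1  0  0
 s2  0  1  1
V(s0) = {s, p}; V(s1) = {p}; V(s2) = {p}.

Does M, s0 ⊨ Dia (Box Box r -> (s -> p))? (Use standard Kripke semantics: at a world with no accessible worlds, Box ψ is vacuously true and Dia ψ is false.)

At s0: no accessible worlds, so Dia (Box Box r -> (s -> p)) is false.

No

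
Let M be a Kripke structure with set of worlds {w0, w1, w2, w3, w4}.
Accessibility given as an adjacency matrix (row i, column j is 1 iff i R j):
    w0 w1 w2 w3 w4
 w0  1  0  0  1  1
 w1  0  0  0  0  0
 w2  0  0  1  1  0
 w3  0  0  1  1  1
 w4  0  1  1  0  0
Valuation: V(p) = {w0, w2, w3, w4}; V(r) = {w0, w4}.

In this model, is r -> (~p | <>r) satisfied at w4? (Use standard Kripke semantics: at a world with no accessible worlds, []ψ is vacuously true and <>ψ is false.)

Recall that <>ψ holds at a world iff ψ holds at some accessible world.
At w4: r is true, ~p | <>r is false, so r -> (~p | <>r) is false.
  At w4: ~p is false, <>r is false, so ~p | <>r is false.
    At w4: <>r requires r at some successor in {w1, w2}.
      At w1: r is false.
      At w2: r is false.
    So <>r is false at w4.

No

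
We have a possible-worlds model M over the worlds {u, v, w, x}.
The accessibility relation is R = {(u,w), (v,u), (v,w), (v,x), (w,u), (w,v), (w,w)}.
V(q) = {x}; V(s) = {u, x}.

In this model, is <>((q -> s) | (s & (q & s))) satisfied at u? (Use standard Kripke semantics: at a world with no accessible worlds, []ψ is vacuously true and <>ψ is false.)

Yes

Recall that <>ψ holds at a world iff ψ holds at some accessible world.
At u: <>((q -> s) | (s & (q & s))) requires (q -> s) | (s & (q & s)) at some successor in {w}.
  (q -> s) | (s & (q & s)) holds at w, so <>((q -> s) | (s & (q & s))) is true at u.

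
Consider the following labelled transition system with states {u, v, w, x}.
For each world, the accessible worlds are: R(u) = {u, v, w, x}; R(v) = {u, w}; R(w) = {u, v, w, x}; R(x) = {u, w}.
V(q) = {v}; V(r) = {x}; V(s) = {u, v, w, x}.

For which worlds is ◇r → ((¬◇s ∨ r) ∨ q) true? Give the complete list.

v, x

Recall that ◇ψ holds at a world iff ψ holds at some accessible world.
Let φ = ◇r → ((¬◇s ∨ r) ∨ q). Evaluate φ at each world:
  u (successors {u, v, w, x}): φ is false.
  v (successors {u, w}): φ is true.
  w (successors {u, v, w, x}): φ is false.
  x (successors {u, w}): φ is true.
For instance, at u:
  At u: ◇r is true, (¬◇s ∨ r) ∨ q is false, so ◇r → ((¬◇s ∨ r) ∨ q) is false.
    At u: ◇r requires r at some successor in {u, v, w, x}.
      r holds at x, so ◇r is true at u.
    At u: ¬◇s ∨ r is false, q is false, so (¬◇s ∨ r) ∨ q is false.
      At u: ¬◇s is false, r is false, so ¬◇s ∨ r is false.
Satisfying worlds: {v, x}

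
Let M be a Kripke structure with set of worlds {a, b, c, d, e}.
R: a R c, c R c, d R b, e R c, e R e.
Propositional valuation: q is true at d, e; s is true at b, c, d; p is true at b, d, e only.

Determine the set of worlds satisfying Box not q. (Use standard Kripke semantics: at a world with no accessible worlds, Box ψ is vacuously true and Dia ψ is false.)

Let φ = Box not q. Evaluate φ at each world:
  a (successors {c}): φ is true.
  b (successors ∅): φ is true.
  c (successors {c}): φ is true.
  d (successors {b}): φ is true.
  e (successors {c, e}): φ is false.
For instance, at e:
  At e: Box not q requires not q at every successor {c, e}.
    not q fails at e, so Box not q is false at e.
Satisfying worlds: {a, b, c, d}

a, b, c, d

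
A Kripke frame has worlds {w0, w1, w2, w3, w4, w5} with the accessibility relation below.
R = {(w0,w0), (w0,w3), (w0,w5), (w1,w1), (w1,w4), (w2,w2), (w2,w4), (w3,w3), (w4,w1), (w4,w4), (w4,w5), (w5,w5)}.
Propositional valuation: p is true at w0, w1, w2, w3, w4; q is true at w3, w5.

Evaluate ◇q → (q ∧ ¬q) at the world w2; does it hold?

Yes

At w2: ◇q is false, q ∧ ¬q is false, so ◇q → (q ∧ ¬q) is true.
  At w2: ◇q requires q at some successor in {w2, w4}.
    At w2: q is false.
    At w4: q is false.
  So ◇q is false at w2.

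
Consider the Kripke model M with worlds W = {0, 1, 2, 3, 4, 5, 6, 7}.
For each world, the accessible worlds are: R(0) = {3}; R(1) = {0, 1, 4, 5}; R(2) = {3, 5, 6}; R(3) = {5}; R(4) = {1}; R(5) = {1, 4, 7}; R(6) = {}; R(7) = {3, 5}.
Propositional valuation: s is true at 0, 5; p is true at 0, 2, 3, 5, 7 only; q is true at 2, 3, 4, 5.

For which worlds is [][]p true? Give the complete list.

Let φ = [][]p. Evaluate φ at each world:
  0 (successors {3}): φ is true.
  1 (successors {0, 1, 4, 5}): φ is false.
  2 (successors {3, 5, 6}): φ is false.
  3 (successors {5}): φ is false.
  4 (successors {1}): φ is false.
  5 (successors {1, 4, 7}): φ is false.
  6 (successors ∅): φ is true.
  7 (successors {3, 5}): φ is false.
For instance, at 1:
  At 1: [][]p requires []p at every successor {0, 1, 4, 5}.
    []p fails at 1, so [][]p is false at 1.
      At 1: []p requires p at every successor {0, 1, 4, 5}.
        p fails at 1, so []p is false at 1.
Satisfying worlds: {0, 6}

0, 6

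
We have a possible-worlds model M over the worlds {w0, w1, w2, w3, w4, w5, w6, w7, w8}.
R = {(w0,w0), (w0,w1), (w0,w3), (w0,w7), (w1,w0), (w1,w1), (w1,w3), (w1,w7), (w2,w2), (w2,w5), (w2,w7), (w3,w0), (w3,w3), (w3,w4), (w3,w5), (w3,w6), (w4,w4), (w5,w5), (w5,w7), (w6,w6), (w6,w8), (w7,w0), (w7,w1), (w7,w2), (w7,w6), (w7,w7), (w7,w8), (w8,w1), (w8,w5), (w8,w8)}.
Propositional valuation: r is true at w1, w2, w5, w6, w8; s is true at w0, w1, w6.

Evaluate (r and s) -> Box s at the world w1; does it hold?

At w1: r and s is true, Box s is false, so (r and s) -> Box s is false.
  At w1: Box s requires s at every successor {w0, w1, w3, w7}.
    s fails at w3, so Box s is false at w1.

No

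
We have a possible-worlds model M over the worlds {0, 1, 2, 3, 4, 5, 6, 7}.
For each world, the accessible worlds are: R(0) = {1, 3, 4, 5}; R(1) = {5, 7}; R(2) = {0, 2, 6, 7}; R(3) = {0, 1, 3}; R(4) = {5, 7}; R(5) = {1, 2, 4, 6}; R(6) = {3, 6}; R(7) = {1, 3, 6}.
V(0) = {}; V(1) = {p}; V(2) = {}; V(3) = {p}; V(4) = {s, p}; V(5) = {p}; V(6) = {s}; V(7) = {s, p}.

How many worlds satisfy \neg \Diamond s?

1

Let φ = \neg \Diamond s. Evaluate φ at each world:
  0 (successors {1, 3, 4, 5}): φ is false.
  1 (successors {5, 7}): φ is false.
  2 (successors {0, 2, 6, 7}): φ is false.
  3 (successors {0, 1, 3}): φ is true.
  4 (successors {5, 7}): φ is false.
  5 (successors {1, 2, 4, 6}): φ is false.
  6 (successors {3, 6}): φ is false.
  7 (successors {1, 3, 6}): φ is false.
For instance, at 0:
  At 0: \Diamond s is true, so \neg \Diamond s is false.
    At 0: \Diamond s requires s at some successor in {1, 3, 4, 5}.
      s holds at 4, so \Diamond s is true at 0.
Satisfying worlds: {3}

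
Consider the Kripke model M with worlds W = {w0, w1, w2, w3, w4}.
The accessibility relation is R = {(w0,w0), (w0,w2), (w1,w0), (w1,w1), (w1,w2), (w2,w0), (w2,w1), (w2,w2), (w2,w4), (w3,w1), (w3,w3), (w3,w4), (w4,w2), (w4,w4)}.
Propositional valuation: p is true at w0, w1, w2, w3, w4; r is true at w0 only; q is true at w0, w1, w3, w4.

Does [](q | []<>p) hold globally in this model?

Yes

Let φ = [](q | []<>p). Evaluate φ at each world:
  w0 (successors {w0, w2}): φ is true.
  w1 (successors {w0, w1, w2}): φ is true.
  w2 (successors {w0, w1, w2, w4}): φ is true.
  w3 (successors {w1, w3, w4}): φ is true.
  w4 (successors {w2, w4}): φ is true.
For instance, at w4:
  At w4: [](q | []<>p) requires q | []<>p at every successor {w2, w4}.
      At w2: q is false, []<>p is true, so q | []<>p is true.
      At w4: q is true, []<>p is true, so q | []<>p is true.
  So [](q | []<>p) is true at w4.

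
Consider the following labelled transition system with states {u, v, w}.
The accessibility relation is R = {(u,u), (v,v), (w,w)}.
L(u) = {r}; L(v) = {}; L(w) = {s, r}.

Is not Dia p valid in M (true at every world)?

Yes

Recall that Dia ψ holds at a world iff ψ holds at some accessible world.
Let φ = not Dia p. Evaluate φ at each world:
  u (successors {u}): φ is true.
  v (successors {v}): φ is true.
  w (successors {w}): φ is true.
For instance, at w:
  At w: Dia p is false, so not Dia p is true.
    At w: Dia p requires p at some successor in {w}.
      At w: p is false.
    So Dia p is false at w.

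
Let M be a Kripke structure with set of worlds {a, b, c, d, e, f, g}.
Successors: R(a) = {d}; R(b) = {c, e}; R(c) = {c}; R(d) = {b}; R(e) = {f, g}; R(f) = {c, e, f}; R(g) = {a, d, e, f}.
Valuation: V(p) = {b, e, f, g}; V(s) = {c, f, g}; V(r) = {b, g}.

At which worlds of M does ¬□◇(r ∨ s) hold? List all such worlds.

Let φ = ¬□◇(r ∨ s). Evaluate φ at each world:
  a (successors {d}): φ is false.
  b (successors {c, e}): φ is false.
  c (successors {c}): φ is false.
  d (successors {b}): φ is false.
  e (successors {f, g}): φ is false.
  f (successors {c, e, f}): φ is false.
  g (successors {a, d, e, f}): φ is true.
For instance, at e:
  At e: □◇(r ∨ s) is true, so ¬□◇(r ∨ s) is false.
    At e: □◇(r ∨ s) requires ◇(r ∨ s) at every successor {f, g}.
      At f: ◇(r ∨ s) is true.
      At g: ◇(r ∨ s) is true.
    So □◇(r ∨ s) is true at e.
Satisfying worlds: {g}

g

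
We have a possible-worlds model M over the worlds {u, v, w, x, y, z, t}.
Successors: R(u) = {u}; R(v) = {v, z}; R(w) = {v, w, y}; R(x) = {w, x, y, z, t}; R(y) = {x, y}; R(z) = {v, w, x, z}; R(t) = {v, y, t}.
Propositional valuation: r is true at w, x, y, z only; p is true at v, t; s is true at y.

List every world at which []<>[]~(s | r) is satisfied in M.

Recall that []ψ holds at a world iff ψ holds at every accessible world, and <>ψ holds iff ψ holds at some accessible world.
Let φ = []<>[]~(s | r). Evaluate φ at each world:
  u (successors {u}): φ is true.
  v (successors {v, z}): φ is false.
  w (successors {v, w, y}): φ is false.
  x (successors {w, x, y, z, t}): φ is false.
  y (successors {x, y}): φ is false.
  z (successors {v, w, x, z}): φ is false.
  t (successors {v, y, t}): φ is false.
For instance, at x:
  At x: []<>[]~(s | r) requires <>[]~(s | r) at every successor {w, x, y, z, t}.
    <>[]~(s | r) fails at w, so []<>[]~(s | r) is false at x.
      At w: <>[]~(s | r) requires []~(s | r) at some successor in {v, w, y}.
        At v: []~(s | r) is false.
        At w: []~(s | r) is false.
        At y: []~(s | r) is false.
      So <>[]~(s | r) is false at w.
Satisfying worlds: {u}

u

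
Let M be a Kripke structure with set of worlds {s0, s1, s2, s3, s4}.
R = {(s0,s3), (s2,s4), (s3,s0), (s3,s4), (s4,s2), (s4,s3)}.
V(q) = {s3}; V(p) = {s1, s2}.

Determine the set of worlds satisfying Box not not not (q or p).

s1, s2, s3

Recall that Box ψ holds at a world iff ψ holds at every accessible world, and Dia ψ holds iff ψ holds at some accessible world.
Let φ = Box not not not (q or p). Evaluate φ at each world:
  s0 (successors {s3}): φ is false.
  s1 (successors ∅): φ is true.
  s2 (successors {s4}): φ is true.
  s3 (successors {s0, s4}): φ is true.
  s4 (successors {s2, s3}): φ is false.
For instance, at s4:
  At s4: Box not not not (q or p) requires not not not (q or p) at every successor {s2, s3}.
    not not not (q or p) fails at s2, so Box not not not (q or p) is false at s4.
Satisfying worlds: {s1, s2, s3}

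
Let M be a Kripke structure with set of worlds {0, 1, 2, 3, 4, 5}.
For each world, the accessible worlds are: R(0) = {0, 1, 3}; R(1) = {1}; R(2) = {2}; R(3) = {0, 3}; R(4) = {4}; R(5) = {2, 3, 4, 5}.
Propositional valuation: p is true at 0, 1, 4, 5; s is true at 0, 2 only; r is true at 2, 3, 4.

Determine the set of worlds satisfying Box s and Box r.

2

Let φ = Box s and Box r. Evaluate φ at each world:
  0 (successors {0, 1, 3}): φ is false.
  1 (successors {1}): φ is false.
  2 (successors {2}): φ is true.
  3 (successors {0, 3}): φ is false.
  4 (successors {4}): φ is false.
  5 (successors {2, 3, 4, 5}): φ is false.
For instance, at 4:
  At 4: Box s is false, Box r is true, so Box s and Box r is false.
    At 4: Box s requires s at every successor {4}.
      s fails at 4, so Box s is false at 4.
    At 4: Box r requires r at every successor {4}.
      At 4: r is true.
    So Box r is true at 4.
Satisfying worlds: {2}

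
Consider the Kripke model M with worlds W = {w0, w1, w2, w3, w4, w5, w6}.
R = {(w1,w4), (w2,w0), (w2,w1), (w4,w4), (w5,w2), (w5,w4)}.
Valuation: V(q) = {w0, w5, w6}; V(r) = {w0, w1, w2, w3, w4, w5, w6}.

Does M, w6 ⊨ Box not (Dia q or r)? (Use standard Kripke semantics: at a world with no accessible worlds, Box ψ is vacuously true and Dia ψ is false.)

Yes

At w6: no accessible worlds, so Box not (Dia q or r) holds vacuously.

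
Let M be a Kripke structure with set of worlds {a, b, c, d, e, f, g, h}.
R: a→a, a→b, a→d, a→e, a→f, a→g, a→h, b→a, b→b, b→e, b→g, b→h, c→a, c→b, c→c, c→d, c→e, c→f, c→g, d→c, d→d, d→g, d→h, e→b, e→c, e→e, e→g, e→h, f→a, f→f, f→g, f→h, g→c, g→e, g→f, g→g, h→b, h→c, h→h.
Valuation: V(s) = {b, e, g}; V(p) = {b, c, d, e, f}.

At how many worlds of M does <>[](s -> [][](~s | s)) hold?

Let φ = <>[](s -> [][](~s | s)). Evaluate φ at each world:
  a (successors {a, b, d, e, f, g, h}): φ is true.
  b (successors {a, b, e, g, h}): φ is true.
  c (successors {a, b, c, d, e, f, g}): φ is true.
  d (successors {c, d, g, h}): φ is true.
  e (successors {b, c, e, g, h}): φ is true.
  f (successors {a, f, g, h}): φ is true.
  g (successors {c, e, f, g}): φ is true.
  h (successors {b, c, h}): φ is true.
For instance, at e:
  At e: <>[](s -> [][](~s | s)) requires [](s -> [][](~s | s)) at some successor in {b, c, e, g, h}.
    [](s -> [][](~s | s)) holds at b, so <>[](s -> [][](~s | s)) is true at e.
      At b: [](s -> [][](~s | s)) requires s -> [][](~s | s) at every successor {a, b, e, g, h}.
        At a: s -> [][](~s | s) is true.
        At b: s -> [][](~s | s) is true.
        At e: s -> [][](~s | s) is true.
        At g: s -> [][](~s | s) is true.
        At h: s -> [][](~s | s) is true.
      So [](s -> [][](~s | s)) is true at b.
Satisfying worlds: {a, b, c, d, e, f, g, h}

8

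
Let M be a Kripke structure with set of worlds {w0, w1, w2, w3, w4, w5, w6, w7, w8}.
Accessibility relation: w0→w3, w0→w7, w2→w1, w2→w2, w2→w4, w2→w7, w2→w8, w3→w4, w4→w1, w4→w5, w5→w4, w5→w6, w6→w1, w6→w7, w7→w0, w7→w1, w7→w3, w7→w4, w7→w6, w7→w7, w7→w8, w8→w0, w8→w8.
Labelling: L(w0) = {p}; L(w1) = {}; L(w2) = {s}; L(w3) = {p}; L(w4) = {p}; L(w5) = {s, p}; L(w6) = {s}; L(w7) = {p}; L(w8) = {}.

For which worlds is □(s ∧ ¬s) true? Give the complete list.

Recall that □ψ holds at a world iff ψ holds at every accessible world, and ◇ψ holds iff ψ holds at some accessible world.
Let φ = □(s ∧ ¬s). Evaluate φ at each world:
  w0 (successors {w3, w7}): φ is false.
  w1 (successors ∅): φ is true.
  w2 (successors {w1, w2, w4, w7, w8}): φ is false.
  w3 (successors {w4}): φ is false.
  w4 (successors {w1, w5}): φ is false.
  w5 (successors {w4, w6}): φ is false.
  w6 (successors {w1, w7}): φ is false.
  w7 (successors {w0, w1, w3, w4, w6, w7, w8}): φ is false.
  w8 (successors {w0, w8}): φ is false.
For instance, at w6:
  At w6: □(s ∧ ¬s) requires s ∧ ¬s at every successor {w1, w7}.
    s ∧ ¬s fails at w1, so □(s ∧ ¬s) is false at w6.
Satisfying worlds: {w1}

w1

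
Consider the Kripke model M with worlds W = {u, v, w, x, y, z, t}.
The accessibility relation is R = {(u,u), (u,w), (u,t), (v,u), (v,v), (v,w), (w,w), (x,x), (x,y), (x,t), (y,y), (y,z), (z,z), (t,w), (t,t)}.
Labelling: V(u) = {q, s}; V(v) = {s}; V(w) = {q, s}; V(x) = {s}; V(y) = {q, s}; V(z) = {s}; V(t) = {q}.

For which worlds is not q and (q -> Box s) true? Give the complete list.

v, x, z

Recall that Box ψ holds at a world iff ψ holds at every accessible world, and Dia ψ holds iff ψ holds at some accessible world.
Let φ = not q and (q -> Box s). Evaluate φ at each world:
  u (successors {u, w, t}): φ is false.
  v (successors {u, v, w}): φ is true.
  w (successors {w}): φ is false.
  x (successors {x, y, t}): φ is true.
  y (successors {y, z}): φ is false.
  z (successors {z}): φ is true.
  t (successors {w, t}): φ is false.
For instance, at w:
  At w: not q is false, q -> Box s is true, so not q and (q -> Box s) is false.
    At w: q is true, Box s is true, so q -> Box s is true.
      At w: Box s requires s at every successor {w}.
        At w: s is true.
      So Box s is true at w.
Satisfying worlds: {v, x, z}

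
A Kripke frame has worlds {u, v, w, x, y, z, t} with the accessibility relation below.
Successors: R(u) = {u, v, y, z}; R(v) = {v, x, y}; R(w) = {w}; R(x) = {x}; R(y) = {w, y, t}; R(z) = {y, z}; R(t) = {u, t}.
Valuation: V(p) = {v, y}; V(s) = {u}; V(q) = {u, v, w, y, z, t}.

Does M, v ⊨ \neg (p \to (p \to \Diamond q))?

No

At v: p \to (p \to \Diamond q) is true, so \neg (p \to (p \to \Diamond q)) is false.
  At v: p is true, p \to \Diamond q is true, so p \to (p \to \Diamond q) is true.
    At v: p is true, \Diamond q is true, so p \to \Diamond q is true.
      At v: \Diamond q requires q at some successor in {v, x, y}.
        q holds at v, so \Diamond q is true at v.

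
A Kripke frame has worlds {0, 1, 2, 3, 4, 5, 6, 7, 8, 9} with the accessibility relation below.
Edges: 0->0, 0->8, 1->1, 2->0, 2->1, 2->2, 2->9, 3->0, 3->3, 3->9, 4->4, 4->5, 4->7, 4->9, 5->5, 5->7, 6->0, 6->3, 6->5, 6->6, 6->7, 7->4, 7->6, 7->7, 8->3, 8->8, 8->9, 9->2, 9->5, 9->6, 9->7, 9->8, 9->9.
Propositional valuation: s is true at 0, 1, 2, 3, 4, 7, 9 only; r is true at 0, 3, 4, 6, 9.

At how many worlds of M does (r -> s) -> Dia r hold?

Let φ = (r -> s) -> Dia r. Evaluate φ at each world:
  0 (successors {0, 8}): φ is true.
  1 (successors {1}): φ is false.
  2 (successors {0, 1, 2, 9}): φ is true.
  3 (successors {0, 3, 9}): φ is true.
  4 (successors {4, 5, 7, 9}): φ is true.
  5 (successors {5, 7}): φ is false.
  6 (successors {0, 3, 5, 6, 7}): φ is true.
  7 (successors {4, 6, 7}): φ is true.
  8 (successors {3, 8, 9}): φ is true.
  9 (successors {2, 5, 6, 7, 8, 9}): φ is true.
For instance, at 4:
  At 4: r -> s is true, Dia r is true, so (r -> s) -> Dia r is true.
    At 4: Dia r requires r at some successor in {4, 5, 7, 9}.
      r holds at 4, so Dia r is true at 4.
Satisfying worlds: {0, 2, 3, 4, 6, 7, 8, 9}

8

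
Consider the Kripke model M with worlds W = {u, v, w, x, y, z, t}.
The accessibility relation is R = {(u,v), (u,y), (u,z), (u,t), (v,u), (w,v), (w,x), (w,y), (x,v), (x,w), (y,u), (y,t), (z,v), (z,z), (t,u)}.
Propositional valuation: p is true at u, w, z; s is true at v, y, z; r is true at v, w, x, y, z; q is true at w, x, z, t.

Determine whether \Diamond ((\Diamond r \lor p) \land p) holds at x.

Yes

At x: \Diamond ((\Diamond r \lor p) \land p) requires (\Diamond r \lor p) \land p at some successor in {v, w}.
  (\Diamond r \lor p) \land p holds at w, so \Diamond ((\Diamond r \lor p) \land p) is true at x.
    At w: \Diamond r \lor p is true, p is true, so (\Diamond r \lor p) \land p is true.
      At w: \Diamond r is true, p is true, so \Diamond r \lor p is true.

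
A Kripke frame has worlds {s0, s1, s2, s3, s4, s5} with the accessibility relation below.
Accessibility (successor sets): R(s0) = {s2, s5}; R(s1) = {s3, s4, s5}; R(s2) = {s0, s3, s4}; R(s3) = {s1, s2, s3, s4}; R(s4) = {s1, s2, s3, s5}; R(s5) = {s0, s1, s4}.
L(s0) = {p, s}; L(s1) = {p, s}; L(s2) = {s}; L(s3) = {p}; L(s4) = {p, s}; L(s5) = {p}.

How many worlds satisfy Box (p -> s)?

Let φ = Box (p -> s). Evaluate φ at each world:
  s0 (successors {s2, s5}): φ is false.
  s1 (successors {s3, s4, s5}): φ is false.
  s2 (successors {s0, s3, s4}): φ is false.
  s3 (successors {s1, s2, s3, s4}): φ is false.
  s4 (successors {s1, s2, s3, s5}): φ is false.
  s5 (successors {s0, s1, s4}): φ is true.
For instance, at s1:
  At s1: Box (p -> s) requires p -> s at every successor {s3, s4, s5}.
    p -> s fails at s3, so Box (p -> s) is false at s1.
Satisfying worlds: {s5}

1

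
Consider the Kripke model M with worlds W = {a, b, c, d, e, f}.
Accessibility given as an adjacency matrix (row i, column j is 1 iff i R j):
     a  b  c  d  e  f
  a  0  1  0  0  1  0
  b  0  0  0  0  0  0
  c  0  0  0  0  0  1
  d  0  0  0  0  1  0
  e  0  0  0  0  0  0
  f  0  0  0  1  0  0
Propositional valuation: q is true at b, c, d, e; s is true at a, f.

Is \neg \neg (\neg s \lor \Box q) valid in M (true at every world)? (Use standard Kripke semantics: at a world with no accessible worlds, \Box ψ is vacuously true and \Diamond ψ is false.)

Yes

Let φ = \neg \neg (\neg s \lor \Box q). Evaluate φ at each world:
  a (successors {b, e}): φ is true.
  b (successors ∅): φ is true.
  c (successors {f}): φ is true.
  d (successors {e}): φ is true.
  e (successors ∅): φ is true.
  f (successors {d}): φ is true.
For instance, at f:
  At f: \neg (\neg s \lor \Box q) is false, so \neg \neg (\neg s \lor \Box q) is true.
    At f: \neg s \lor \Box q is true, so \neg (\neg s \lor \Box q) is false.
      At f: \neg s is false, \Box q is true, so \neg s \lor \Box q is true.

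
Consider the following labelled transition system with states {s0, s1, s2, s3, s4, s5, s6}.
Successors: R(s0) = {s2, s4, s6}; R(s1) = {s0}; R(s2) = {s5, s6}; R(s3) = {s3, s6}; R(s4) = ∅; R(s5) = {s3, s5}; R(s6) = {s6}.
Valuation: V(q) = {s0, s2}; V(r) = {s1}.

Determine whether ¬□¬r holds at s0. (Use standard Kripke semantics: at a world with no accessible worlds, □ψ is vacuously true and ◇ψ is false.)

No

At s0: □¬r is true, so ¬□¬r is false.
  At s0: □¬r requires ¬r at every successor {s2, s4, s6}.
    At s2: ¬r is true.
    At s4: ¬r is true.
    At s6: ¬r is true.
  So □¬r is true at s0.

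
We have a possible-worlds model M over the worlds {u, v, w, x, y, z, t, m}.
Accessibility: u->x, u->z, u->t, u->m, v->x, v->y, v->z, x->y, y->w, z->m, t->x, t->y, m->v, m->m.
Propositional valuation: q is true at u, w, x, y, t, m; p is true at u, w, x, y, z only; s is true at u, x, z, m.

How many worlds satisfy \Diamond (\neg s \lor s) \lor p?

Recall that \Diamond ψ holds at a world iff ψ holds at some accessible world.
Let φ = \Diamond (\neg s \lor s) \lor p. Evaluate φ at each world:
  u (successors {x, z, t, m}): φ is true.
  v (successors {x, y, z}): φ is true.
  w (successors ∅): φ is true.
  x (successors {y}): φ is true.
  y (successors {w}): φ is true.
  z (successors {m}): φ is true.
  t (successors {x, y}): φ is true.
  m (successors {v, m}): φ is true.
For instance, at t:
  At t: \Diamond (\neg s \lor s) is true, p is false, so \Diamond (\neg s \lor s) \lor p is true.
    At t: \Diamond (\neg s \lor s) requires \neg s \lor s at some successor in {x, y}.
      \neg s \lor s holds at x, so \Diamond (\neg s \lor s) is true at t.
Satisfying worlds: {u, v, w, x, y, z, t, m}

8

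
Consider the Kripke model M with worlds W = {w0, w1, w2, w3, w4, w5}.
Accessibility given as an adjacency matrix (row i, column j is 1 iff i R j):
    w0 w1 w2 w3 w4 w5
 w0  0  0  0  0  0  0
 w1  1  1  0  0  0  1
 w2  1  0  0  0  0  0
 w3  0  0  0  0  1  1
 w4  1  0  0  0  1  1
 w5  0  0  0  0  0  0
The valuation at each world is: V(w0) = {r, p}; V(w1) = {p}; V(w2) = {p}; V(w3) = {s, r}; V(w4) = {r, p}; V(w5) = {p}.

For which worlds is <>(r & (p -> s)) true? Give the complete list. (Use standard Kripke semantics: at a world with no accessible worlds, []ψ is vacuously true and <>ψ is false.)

Let φ = <>(r & (p -> s)). Evaluate φ at each world:
  w0 (successors ∅): φ is false.
  w1 (successors {w0, w1, w5}): φ is false.
  w2 (successors {w0}): φ is false.
  w3 (successors {w4, w5}): φ is false.
  w4 (successors {w0, w4, w5}): φ is false.
  w5 (successors ∅): φ is false.
For instance, at w1:
  At w1: <>(r & (p -> s)) requires r & (p -> s) at some successor in {w0, w1, w5}.
    At w0: r & (p -> s) is false.
    At w1: r & (p -> s) is false.
    At w5: r & (p -> s) is false.
  So <>(r & (p -> s)) is false at w1.
Satisfying worlds: none.

none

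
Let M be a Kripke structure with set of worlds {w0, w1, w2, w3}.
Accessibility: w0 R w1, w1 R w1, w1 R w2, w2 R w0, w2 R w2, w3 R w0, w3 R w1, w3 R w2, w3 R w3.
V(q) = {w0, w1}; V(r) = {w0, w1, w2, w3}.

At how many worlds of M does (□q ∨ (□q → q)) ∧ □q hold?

Let φ = (□q ∨ (□q → q)) ∧ □q. Evaluate φ at each world:
  w0 (successors {w1}): φ is true.
  w1 (successors {w1, w2}): φ is false.
  w2 (successors {w0, w2}): φ is false.
  w3 (successors {w0, w1, w2, w3}): φ is false.
For instance, at w2:
  At w2: □q ∨ (□q → q) is true, □q is false, so (□q ∨ (□q → q)) ∧ □q is false.
    At w2: □q is false, □q → q is true, so □q ∨ (□q → q) is true.
      At w2: □q requires q at every successor {w0, w2}.
        q fails at w2, so □q is false at w2.
      At w2: □q is false, q is false, so □q → q is true.
    At w2: □q requires q at every successor {w0, w2}.
      q fails at w2, so □q is false at w2.
Satisfying worlds: {w0}

1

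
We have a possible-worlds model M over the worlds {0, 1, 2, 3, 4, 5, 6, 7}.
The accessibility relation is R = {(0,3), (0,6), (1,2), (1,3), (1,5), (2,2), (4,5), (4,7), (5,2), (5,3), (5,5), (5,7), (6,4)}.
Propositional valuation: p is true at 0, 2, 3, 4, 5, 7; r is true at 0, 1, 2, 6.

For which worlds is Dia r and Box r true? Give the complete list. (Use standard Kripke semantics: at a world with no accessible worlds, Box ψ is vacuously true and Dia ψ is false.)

2

Let φ = Dia r and Box r. Evaluate φ at each world:
  0 (successors {3, 6}): φ is false.
  1 (successors {2, 3, 5}): φ is false.
  2 (successors {2}): φ is true.
  3 (successors ∅): φ is false.
  4 (successors {5, 7}): φ is false.
  5 (successors {2, 3, 5, 7}): φ is false.
  6 (successors {4}): φ is false.
  7 (successors ∅): φ is false.
For instance, at 0:
  At 0: Dia r is true, Box r is false, so Dia r and Box r is false.
    At 0: Dia r requires r at some successor in {3, 6}.
      r holds at 6, so Dia r is true at 0.
    At 0: Box r requires r at every successor {3, 6}.
      r fails at 3, so Box r is false at 0.
Satisfying worlds: {2}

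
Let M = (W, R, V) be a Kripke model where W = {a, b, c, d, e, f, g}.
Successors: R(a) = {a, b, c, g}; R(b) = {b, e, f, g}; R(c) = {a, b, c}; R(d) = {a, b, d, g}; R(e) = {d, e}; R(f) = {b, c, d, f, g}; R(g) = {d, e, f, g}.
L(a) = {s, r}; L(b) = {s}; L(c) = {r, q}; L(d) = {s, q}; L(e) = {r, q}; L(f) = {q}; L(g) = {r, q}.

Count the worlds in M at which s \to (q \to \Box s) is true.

6

Let φ = s \to (q \to \Box s). Evaluate φ at each world:
  a (successors {a, b, c, g}): φ is true.
  b (successors {b, e, f, g}): φ is true.
  c (successors {a, b, c}): φ is true.
  d (successors {a, b, d, g}): φ is false.
  e (successors {d, e}): φ is true.
  f (successors {b, c, d, f, g}): φ is true.
  g (successors {d, e, f, g}): φ is true.
For instance, at d:
  At d: s is true, q \to \Box s is false, so s \to (q \to \Box s) is false.
    At d: q is true, \Box s is false, so q \to \Box s is false.
      At d: \Box s requires s at every successor {a, b, d, g}.
        s fails at g, so \Box s is false at d.
Satisfying worlds: {a, b, c, e, f, g}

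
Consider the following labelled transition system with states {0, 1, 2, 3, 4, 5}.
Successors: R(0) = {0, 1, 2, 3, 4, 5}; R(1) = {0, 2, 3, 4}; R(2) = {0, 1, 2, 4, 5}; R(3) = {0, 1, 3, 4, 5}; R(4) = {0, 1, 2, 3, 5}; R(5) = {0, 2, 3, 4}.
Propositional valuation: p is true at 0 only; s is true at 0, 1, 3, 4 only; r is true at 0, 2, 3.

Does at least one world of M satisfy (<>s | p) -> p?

Let φ = (<>s | p) -> p. Evaluate φ at each world:
  0 (successors {0, 1, 2, 3, 4, 5}): φ is true.
  1 (successors {0, 2, 3, 4}): φ is false.
  2 (successors {0, 1, 2, 4, 5}): φ is false.
  3 (successors {0, 1, 3, 4, 5}): φ is false.
  4 (successors {0, 1, 2, 3, 5}): φ is false.
  5 (successors {0, 2, 3, 4}): φ is false.
Detail at 0 (witness):
  At 0: <>s | p is true, p is true, so (<>s | p) -> p is true.
    At 0: <>s is true, p is true, so <>s | p is true.
      At 0: <>s requires s at some successor in {0, 1, 2, 3, 4, 5}.
        s holds at 0, so <>s is true at 0.

Yes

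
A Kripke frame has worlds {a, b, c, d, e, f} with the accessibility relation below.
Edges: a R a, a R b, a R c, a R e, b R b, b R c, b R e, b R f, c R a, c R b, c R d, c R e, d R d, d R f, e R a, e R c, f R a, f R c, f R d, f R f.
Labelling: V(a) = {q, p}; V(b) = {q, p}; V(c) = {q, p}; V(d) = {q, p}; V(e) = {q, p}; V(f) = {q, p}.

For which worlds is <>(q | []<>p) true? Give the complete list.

a, b, c, d, e, f

Let φ = <>(q | []<>p). Evaluate φ at each world:
  a (successors {a, b, c, e}): φ is true.
  b (successors {b, c, e, f}): φ is true.
  c (successors {a, b, d, e}): φ is true.
  d (successors {d, f}): φ is true.
  e (successors {a, c}): φ is true.
  f (successors {a, c, d, f}): φ is true.
For instance, at e:
  At e: <>(q | []<>p) requires q | []<>p at some successor in {a, c}.
    q | []<>p holds at a, so <>(q | []<>p) is true at e.
      At a: q is true, []<>p is true, so q | []<>p is true.
Satisfying worlds: {a, b, c, d, e, f}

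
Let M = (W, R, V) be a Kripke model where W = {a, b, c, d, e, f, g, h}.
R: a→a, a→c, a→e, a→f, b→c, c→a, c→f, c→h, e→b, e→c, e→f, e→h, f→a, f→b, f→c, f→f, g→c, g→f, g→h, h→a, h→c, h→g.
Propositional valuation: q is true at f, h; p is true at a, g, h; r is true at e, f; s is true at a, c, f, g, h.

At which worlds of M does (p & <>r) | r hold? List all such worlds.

Let φ = (p & <>r) | r. Evaluate φ at each world:
  a (successors {a, c, e, f}): φ is true.
  b (successors {c}): φ is false.
  c (successors {a, f, h}): φ is false.
  d (successors ∅): φ is false.
  e (successors {b, c, f, h}): φ is true.
  f (successors {a, b, c, f}): φ is true.
  g (successors {c, f, h}): φ is true.
  h (successors {a, c, g}): φ is false.
For instance, at g:
  At g: p & <>r is true, r is false, so (p & <>r) | r is true.
    At g: p is true, <>r is true, so p & <>r is true.
      At g: <>r requires r at some successor in {c, f, h}.
        r holds at f, so <>r is true at g.
Satisfying worlds: {a, e, f, g}

a, e, f, g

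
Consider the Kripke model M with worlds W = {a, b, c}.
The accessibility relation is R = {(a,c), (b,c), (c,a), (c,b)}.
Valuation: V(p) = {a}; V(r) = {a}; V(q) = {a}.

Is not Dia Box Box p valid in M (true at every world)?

Let φ = not Dia Box Box p. Evaluate φ at each world:
  a (successors {c}): φ is true.
  b (successors {c}): φ is true.
  c (successors {a, b}): φ is true.
For instance, at b:
  At b: Dia Box Box p is false, so not Dia Box Box p is true.
    At b: Dia Box Box p requires Box Box p at some successor in {c}.
      At c: Box Box p is false.
    So Dia Box Box p is false at b.

Yes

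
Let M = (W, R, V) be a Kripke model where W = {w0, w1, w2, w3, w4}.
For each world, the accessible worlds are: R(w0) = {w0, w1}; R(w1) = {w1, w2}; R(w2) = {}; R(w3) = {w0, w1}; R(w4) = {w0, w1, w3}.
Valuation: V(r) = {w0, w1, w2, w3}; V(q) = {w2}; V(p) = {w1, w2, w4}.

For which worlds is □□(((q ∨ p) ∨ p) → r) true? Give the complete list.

Let φ = □□(((q ∨ p) ∨ p) → r). Evaluate φ at each world:
  w0 (successors {w0, w1}): φ is true.
  w1 (successors {w1, w2}): φ is true.
  w2 (successors ∅): φ is true.
  w3 (successors {w0, w1}): φ is true.
  w4 (successors {w0, w1, w3}): φ is true.
For instance, at w0:
  At w0: □□(((q ∨ p) ∨ p) → r) requires □(((q ∨ p) ∨ p) → r) at every successor {w0, w1}.
      At w0: □(((q ∨ p) ∨ p) → r) requires ((q ∨ p) ∨ p) → r at every successor {w0, w1}.
        At w0: ((q ∨ p) ∨ p) → r is true.
        At w1: ((q ∨ p) ∨ p) → r is true.
      So □(((q ∨ p) ∨ p) → r) is true at w0.
      At w1: □(((q ∨ p) ∨ p) → r) requires ((q ∨ p) ∨ p) → r at every successor {w1, w2}.
        At w1: ((q ∨ p) ∨ p) → r is true.
        At w2: ((q ∨ p) ∨ p) → r is true.
      So □(((q ∨ p) ∨ p) → r) is true at w1.
  So □□(((q ∨ p) ∨ p) → r) is true at w0.
Satisfying worlds: {w0, w1, w2, w3, w4}

w0, w1, w2, w3, w4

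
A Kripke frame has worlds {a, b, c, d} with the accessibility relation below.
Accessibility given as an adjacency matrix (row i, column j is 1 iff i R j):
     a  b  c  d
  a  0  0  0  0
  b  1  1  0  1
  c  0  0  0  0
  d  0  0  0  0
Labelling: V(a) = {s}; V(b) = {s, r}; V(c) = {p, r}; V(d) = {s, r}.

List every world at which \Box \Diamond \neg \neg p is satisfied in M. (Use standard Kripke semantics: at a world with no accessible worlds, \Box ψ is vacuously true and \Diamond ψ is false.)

a, c, d

Let φ = \Box \Diamond \neg \neg p. Evaluate φ at each world:
  a (successors ∅): φ is true.
  b (successors {a, b, d}): φ is false.
  c (successors ∅): φ is true.
  d (successors ∅): φ is true.
For instance, at b:
  At b: \Box \Diamond \neg \neg p requires \Diamond \neg \neg p at every successor {a, b, d}.
    \Diamond \neg \neg p fails at a, so \Box \Diamond \neg \neg p is false at b.
      At a: no accessible worlds, so \Diamond \neg \neg p is false.
Satisfying worlds: {a, c, d}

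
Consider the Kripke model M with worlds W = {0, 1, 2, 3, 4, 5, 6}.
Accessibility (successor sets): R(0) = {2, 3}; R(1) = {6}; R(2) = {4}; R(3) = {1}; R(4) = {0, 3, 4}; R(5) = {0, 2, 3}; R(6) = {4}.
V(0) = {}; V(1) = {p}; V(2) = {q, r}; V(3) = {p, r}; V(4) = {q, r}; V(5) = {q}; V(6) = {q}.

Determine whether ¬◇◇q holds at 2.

No

Recall that ◇ψ holds at a world iff ψ holds at some accessible world.
At 2: ◇◇q is true, so ¬◇◇q is false.
  At 2: ◇◇q requires ◇q at some successor in {4}.
    ◇q holds at 4, so ◇◇q is true at 2.
      At 4: ◇q requires q at some successor in {0, 3, 4}.
        q holds at 4, so ◇q is true at 4.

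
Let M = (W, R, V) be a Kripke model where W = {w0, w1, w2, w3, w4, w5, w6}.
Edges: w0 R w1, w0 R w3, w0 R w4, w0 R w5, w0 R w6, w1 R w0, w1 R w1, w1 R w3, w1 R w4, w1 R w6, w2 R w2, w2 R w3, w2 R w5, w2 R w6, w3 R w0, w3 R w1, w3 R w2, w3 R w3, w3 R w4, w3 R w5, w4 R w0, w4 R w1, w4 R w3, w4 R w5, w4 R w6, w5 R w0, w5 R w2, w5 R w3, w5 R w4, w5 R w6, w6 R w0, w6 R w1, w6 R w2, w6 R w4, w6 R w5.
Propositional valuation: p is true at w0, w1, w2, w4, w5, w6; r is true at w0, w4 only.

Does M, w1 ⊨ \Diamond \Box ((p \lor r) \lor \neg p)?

Yes

Recall that \Box ψ holds at a world iff ψ holds at every accessible world, and \Diamond ψ holds iff ψ holds at some accessible world.
At w1: \Diamond \Box ((p \lor r) \lor \neg p) requires \Box ((p \lor r) \lor \neg p) at some successor in {w0, w1, w3, w4, w6}.
  \Box ((p \lor r) \lor \neg p) holds at w0, so \Diamond \Box ((p \lor r) \lor \neg p) is true at w1.
    At w0: \Box ((p \lor r) \lor \neg p) requires (p \lor r) \lor \neg p at every successor {w1, w3, w4, w5, w6}.
      At w1: (p \lor r) \lor \neg p is true.
      At w3: (p \lor r) \lor \neg p is true.
      At w4: (p \lor r) \lor \neg p is true.
      At w5: (p \lor r) \lor \neg p is true.
      At w6: (p \lor r) \lor \neg p is true.
    So \Box ((p \lor r) \lor \neg p) is true at w0.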